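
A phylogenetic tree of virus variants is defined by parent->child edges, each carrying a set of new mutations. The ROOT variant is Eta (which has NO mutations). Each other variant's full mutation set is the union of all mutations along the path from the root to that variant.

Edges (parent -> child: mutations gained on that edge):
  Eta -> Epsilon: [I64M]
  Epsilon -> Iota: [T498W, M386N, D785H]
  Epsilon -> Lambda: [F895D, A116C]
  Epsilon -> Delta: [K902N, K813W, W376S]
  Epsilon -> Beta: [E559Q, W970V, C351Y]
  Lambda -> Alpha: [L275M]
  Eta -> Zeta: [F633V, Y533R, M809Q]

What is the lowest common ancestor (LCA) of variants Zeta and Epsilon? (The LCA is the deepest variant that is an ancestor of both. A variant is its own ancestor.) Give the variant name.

Answer: Eta

Derivation:
Path from root to Zeta: Eta -> Zeta
  ancestors of Zeta: {Eta, Zeta}
Path from root to Epsilon: Eta -> Epsilon
  ancestors of Epsilon: {Eta, Epsilon}
Common ancestors: {Eta}
Walk up from Epsilon: Epsilon (not in ancestors of Zeta), Eta (in ancestors of Zeta)
Deepest common ancestor (LCA) = Eta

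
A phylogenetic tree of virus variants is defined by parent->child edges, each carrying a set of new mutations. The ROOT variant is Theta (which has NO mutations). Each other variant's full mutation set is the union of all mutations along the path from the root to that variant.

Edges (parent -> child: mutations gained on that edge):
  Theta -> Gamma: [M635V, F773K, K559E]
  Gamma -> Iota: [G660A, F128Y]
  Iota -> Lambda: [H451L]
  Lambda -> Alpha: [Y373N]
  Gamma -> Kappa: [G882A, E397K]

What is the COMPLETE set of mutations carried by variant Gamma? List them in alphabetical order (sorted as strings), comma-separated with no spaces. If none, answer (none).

At Theta: gained [] -> total []
At Gamma: gained ['M635V', 'F773K', 'K559E'] -> total ['F773K', 'K559E', 'M635V']

Answer: F773K,K559E,M635V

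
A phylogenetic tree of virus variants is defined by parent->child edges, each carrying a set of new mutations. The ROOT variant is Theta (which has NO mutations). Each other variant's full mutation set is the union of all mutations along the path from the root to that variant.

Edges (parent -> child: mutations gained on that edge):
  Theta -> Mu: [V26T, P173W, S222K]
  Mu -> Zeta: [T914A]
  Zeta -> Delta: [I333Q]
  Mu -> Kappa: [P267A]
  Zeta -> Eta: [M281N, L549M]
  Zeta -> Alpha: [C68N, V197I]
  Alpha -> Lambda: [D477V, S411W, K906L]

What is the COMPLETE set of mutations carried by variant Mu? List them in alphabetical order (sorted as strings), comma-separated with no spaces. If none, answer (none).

Answer: P173W,S222K,V26T

Derivation:
At Theta: gained [] -> total []
At Mu: gained ['V26T', 'P173W', 'S222K'] -> total ['P173W', 'S222K', 'V26T']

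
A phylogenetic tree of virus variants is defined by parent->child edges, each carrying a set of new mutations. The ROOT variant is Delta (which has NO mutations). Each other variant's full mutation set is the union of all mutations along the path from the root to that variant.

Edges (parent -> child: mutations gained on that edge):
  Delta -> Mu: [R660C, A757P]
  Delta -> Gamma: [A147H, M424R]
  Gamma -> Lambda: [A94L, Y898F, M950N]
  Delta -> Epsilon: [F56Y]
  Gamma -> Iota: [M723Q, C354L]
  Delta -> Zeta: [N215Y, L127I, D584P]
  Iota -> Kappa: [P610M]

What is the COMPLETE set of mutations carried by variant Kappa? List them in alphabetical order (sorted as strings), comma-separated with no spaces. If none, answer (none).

At Delta: gained [] -> total []
At Gamma: gained ['A147H', 'M424R'] -> total ['A147H', 'M424R']
At Iota: gained ['M723Q', 'C354L'] -> total ['A147H', 'C354L', 'M424R', 'M723Q']
At Kappa: gained ['P610M'] -> total ['A147H', 'C354L', 'M424R', 'M723Q', 'P610M']

Answer: A147H,C354L,M424R,M723Q,P610M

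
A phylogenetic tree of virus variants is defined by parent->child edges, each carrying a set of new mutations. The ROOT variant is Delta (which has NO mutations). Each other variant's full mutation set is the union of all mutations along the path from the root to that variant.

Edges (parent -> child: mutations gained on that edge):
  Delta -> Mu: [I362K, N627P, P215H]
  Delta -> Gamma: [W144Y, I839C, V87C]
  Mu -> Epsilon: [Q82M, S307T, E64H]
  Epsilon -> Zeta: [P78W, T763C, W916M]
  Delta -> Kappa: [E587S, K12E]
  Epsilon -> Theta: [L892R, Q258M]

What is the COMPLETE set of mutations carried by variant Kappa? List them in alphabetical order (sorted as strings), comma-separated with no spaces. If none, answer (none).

At Delta: gained [] -> total []
At Kappa: gained ['E587S', 'K12E'] -> total ['E587S', 'K12E']

Answer: E587S,K12E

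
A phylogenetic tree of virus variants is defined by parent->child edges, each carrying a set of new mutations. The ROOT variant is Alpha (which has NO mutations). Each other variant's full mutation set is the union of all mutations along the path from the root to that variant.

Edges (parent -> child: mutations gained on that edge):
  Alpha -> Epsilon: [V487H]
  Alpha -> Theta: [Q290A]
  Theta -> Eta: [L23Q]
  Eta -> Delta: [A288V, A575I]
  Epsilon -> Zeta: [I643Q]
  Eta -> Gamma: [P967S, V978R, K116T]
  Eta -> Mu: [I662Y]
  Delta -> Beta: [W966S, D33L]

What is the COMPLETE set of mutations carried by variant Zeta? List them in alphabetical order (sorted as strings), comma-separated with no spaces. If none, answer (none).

At Alpha: gained [] -> total []
At Epsilon: gained ['V487H'] -> total ['V487H']
At Zeta: gained ['I643Q'] -> total ['I643Q', 'V487H']

Answer: I643Q,V487H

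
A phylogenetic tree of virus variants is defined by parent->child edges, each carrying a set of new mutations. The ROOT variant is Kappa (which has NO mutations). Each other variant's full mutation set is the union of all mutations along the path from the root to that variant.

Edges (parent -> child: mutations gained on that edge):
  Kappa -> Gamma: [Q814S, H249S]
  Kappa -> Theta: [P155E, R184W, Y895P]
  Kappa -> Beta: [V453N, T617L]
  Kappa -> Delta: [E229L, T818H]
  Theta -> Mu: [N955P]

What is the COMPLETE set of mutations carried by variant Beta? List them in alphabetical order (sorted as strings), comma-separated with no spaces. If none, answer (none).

Answer: T617L,V453N

Derivation:
At Kappa: gained [] -> total []
At Beta: gained ['V453N', 'T617L'] -> total ['T617L', 'V453N']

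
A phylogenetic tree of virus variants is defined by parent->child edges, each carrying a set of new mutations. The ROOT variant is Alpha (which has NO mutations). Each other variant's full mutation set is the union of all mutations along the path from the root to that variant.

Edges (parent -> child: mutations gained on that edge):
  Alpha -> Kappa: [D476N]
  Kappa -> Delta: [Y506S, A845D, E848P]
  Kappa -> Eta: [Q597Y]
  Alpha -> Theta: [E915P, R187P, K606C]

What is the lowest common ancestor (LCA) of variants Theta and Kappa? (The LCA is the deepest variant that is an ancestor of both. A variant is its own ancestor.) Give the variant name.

Answer: Alpha

Derivation:
Path from root to Theta: Alpha -> Theta
  ancestors of Theta: {Alpha, Theta}
Path from root to Kappa: Alpha -> Kappa
  ancestors of Kappa: {Alpha, Kappa}
Common ancestors: {Alpha}
Walk up from Kappa: Kappa (not in ancestors of Theta), Alpha (in ancestors of Theta)
Deepest common ancestor (LCA) = Alpha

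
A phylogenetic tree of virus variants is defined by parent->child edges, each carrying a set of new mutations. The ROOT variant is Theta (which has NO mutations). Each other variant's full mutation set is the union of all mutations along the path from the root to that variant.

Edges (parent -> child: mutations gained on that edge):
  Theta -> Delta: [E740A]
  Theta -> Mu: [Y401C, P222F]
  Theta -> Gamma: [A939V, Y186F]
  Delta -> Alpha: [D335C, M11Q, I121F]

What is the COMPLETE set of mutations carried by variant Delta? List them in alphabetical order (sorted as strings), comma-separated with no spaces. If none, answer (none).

At Theta: gained [] -> total []
At Delta: gained ['E740A'] -> total ['E740A']

Answer: E740A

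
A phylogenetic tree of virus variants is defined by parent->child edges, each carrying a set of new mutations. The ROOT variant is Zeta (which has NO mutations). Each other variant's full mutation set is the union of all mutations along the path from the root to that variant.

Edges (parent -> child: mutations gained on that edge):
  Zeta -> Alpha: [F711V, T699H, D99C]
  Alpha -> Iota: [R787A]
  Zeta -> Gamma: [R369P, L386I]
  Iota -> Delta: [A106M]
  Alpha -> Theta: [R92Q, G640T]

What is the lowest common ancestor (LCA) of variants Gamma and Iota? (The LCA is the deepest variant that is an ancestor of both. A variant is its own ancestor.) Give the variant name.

Answer: Zeta

Derivation:
Path from root to Gamma: Zeta -> Gamma
  ancestors of Gamma: {Zeta, Gamma}
Path from root to Iota: Zeta -> Alpha -> Iota
  ancestors of Iota: {Zeta, Alpha, Iota}
Common ancestors: {Zeta}
Walk up from Iota: Iota (not in ancestors of Gamma), Alpha (not in ancestors of Gamma), Zeta (in ancestors of Gamma)
Deepest common ancestor (LCA) = Zeta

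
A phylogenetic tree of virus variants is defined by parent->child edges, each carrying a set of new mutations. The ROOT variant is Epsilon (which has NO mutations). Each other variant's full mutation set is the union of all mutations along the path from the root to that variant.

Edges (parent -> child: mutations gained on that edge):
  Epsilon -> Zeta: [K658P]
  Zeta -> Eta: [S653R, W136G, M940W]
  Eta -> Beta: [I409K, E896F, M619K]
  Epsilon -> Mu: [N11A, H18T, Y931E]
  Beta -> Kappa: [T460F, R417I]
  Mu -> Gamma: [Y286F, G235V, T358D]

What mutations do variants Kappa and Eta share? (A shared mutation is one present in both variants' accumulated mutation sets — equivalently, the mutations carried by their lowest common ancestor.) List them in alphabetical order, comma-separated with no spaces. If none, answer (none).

Answer: K658P,M940W,S653R,W136G

Derivation:
Accumulating mutations along path to Kappa:
  At Epsilon: gained [] -> total []
  At Zeta: gained ['K658P'] -> total ['K658P']
  At Eta: gained ['S653R', 'W136G', 'M940W'] -> total ['K658P', 'M940W', 'S653R', 'W136G']
  At Beta: gained ['I409K', 'E896F', 'M619K'] -> total ['E896F', 'I409K', 'K658P', 'M619K', 'M940W', 'S653R', 'W136G']
  At Kappa: gained ['T460F', 'R417I'] -> total ['E896F', 'I409K', 'K658P', 'M619K', 'M940W', 'R417I', 'S653R', 'T460F', 'W136G']
Mutations(Kappa) = ['E896F', 'I409K', 'K658P', 'M619K', 'M940W', 'R417I', 'S653R', 'T460F', 'W136G']
Accumulating mutations along path to Eta:
  At Epsilon: gained [] -> total []
  At Zeta: gained ['K658P'] -> total ['K658P']
  At Eta: gained ['S653R', 'W136G', 'M940W'] -> total ['K658P', 'M940W', 'S653R', 'W136G']
Mutations(Eta) = ['K658P', 'M940W', 'S653R', 'W136G']
Intersection: ['E896F', 'I409K', 'K658P', 'M619K', 'M940W', 'R417I', 'S653R', 'T460F', 'W136G'] ∩ ['K658P', 'M940W', 'S653R', 'W136G'] = ['K658P', 'M940W', 'S653R', 'W136G']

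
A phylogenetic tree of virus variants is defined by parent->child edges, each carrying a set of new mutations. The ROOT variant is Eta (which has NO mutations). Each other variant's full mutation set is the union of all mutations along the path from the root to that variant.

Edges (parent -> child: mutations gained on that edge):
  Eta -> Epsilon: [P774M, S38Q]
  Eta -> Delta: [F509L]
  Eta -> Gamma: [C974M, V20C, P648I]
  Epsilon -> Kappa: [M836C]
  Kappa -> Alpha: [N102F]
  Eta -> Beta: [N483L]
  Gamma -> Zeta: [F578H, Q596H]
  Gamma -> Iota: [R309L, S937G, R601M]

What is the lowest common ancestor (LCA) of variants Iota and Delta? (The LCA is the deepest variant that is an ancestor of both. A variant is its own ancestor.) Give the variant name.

Path from root to Iota: Eta -> Gamma -> Iota
  ancestors of Iota: {Eta, Gamma, Iota}
Path from root to Delta: Eta -> Delta
  ancestors of Delta: {Eta, Delta}
Common ancestors: {Eta}
Walk up from Delta: Delta (not in ancestors of Iota), Eta (in ancestors of Iota)
Deepest common ancestor (LCA) = Eta

Answer: Eta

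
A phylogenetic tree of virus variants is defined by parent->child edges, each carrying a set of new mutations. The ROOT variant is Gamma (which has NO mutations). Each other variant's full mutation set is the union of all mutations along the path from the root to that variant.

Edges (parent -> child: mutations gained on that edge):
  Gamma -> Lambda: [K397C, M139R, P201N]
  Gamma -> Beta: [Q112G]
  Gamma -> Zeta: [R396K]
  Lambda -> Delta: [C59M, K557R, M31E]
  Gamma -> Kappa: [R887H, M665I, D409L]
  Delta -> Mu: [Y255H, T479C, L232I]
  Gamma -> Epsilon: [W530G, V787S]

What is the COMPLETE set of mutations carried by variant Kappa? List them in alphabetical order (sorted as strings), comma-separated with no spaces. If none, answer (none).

Answer: D409L,M665I,R887H

Derivation:
At Gamma: gained [] -> total []
At Kappa: gained ['R887H', 'M665I', 'D409L'] -> total ['D409L', 'M665I', 'R887H']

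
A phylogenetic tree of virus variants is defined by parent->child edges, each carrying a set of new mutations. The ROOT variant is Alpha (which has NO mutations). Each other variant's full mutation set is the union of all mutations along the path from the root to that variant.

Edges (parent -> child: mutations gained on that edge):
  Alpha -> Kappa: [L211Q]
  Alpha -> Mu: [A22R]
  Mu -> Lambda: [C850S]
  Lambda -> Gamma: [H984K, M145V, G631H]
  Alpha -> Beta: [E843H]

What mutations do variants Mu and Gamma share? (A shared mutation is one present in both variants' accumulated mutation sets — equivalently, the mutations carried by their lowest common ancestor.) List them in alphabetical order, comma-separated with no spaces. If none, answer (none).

Accumulating mutations along path to Mu:
  At Alpha: gained [] -> total []
  At Mu: gained ['A22R'] -> total ['A22R']
Mutations(Mu) = ['A22R']
Accumulating mutations along path to Gamma:
  At Alpha: gained [] -> total []
  At Mu: gained ['A22R'] -> total ['A22R']
  At Lambda: gained ['C850S'] -> total ['A22R', 'C850S']
  At Gamma: gained ['H984K', 'M145V', 'G631H'] -> total ['A22R', 'C850S', 'G631H', 'H984K', 'M145V']
Mutations(Gamma) = ['A22R', 'C850S', 'G631H', 'H984K', 'M145V']
Intersection: ['A22R'] ∩ ['A22R', 'C850S', 'G631H', 'H984K', 'M145V'] = ['A22R']

Answer: A22R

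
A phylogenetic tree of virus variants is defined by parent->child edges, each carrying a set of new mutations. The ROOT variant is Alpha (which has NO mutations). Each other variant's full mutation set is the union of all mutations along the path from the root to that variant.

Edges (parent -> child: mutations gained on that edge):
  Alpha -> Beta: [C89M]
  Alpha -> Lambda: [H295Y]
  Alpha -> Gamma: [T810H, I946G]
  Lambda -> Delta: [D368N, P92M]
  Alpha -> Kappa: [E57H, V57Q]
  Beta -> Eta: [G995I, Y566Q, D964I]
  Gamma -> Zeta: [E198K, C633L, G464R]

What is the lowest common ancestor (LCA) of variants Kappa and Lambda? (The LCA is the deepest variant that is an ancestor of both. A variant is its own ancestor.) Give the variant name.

Answer: Alpha

Derivation:
Path from root to Kappa: Alpha -> Kappa
  ancestors of Kappa: {Alpha, Kappa}
Path from root to Lambda: Alpha -> Lambda
  ancestors of Lambda: {Alpha, Lambda}
Common ancestors: {Alpha}
Walk up from Lambda: Lambda (not in ancestors of Kappa), Alpha (in ancestors of Kappa)
Deepest common ancestor (LCA) = Alpha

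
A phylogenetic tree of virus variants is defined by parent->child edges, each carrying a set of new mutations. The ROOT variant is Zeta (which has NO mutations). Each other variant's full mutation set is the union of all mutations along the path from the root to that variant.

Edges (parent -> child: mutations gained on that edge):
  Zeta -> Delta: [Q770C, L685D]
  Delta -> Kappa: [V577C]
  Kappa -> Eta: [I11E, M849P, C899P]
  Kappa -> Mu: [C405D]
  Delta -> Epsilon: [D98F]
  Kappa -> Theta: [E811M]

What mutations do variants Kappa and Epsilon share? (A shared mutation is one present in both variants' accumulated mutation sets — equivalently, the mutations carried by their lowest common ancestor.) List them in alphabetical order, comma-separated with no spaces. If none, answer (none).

Answer: L685D,Q770C

Derivation:
Accumulating mutations along path to Kappa:
  At Zeta: gained [] -> total []
  At Delta: gained ['Q770C', 'L685D'] -> total ['L685D', 'Q770C']
  At Kappa: gained ['V577C'] -> total ['L685D', 'Q770C', 'V577C']
Mutations(Kappa) = ['L685D', 'Q770C', 'V577C']
Accumulating mutations along path to Epsilon:
  At Zeta: gained [] -> total []
  At Delta: gained ['Q770C', 'L685D'] -> total ['L685D', 'Q770C']
  At Epsilon: gained ['D98F'] -> total ['D98F', 'L685D', 'Q770C']
Mutations(Epsilon) = ['D98F', 'L685D', 'Q770C']
Intersection: ['L685D', 'Q770C', 'V577C'] ∩ ['D98F', 'L685D', 'Q770C'] = ['L685D', 'Q770C']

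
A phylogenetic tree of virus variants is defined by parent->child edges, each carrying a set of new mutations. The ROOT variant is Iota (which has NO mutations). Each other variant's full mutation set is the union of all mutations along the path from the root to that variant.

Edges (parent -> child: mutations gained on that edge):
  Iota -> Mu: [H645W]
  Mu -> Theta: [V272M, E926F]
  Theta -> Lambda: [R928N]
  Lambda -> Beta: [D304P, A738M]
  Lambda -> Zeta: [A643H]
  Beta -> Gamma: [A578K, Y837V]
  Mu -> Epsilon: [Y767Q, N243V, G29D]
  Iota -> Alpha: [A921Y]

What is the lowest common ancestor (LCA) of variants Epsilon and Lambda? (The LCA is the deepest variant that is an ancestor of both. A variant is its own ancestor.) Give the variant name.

Path from root to Epsilon: Iota -> Mu -> Epsilon
  ancestors of Epsilon: {Iota, Mu, Epsilon}
Path from root to Lambda: Iota -> Mu -> Theta -> Lambda
  ancestors of Lambda: {Iota, Mu, Theta, Lambda}
Common ancestors: {Iota, Mu}
Walk up from Lambda: Lambda (not in ancestors of Epsilon), Theta (not in ancestors of Epsilon), Mu (in ancestors of Epsilon), Iota (in ancestors of Epsilon)
Deepest common ancestor (LCA) = Mu

Answer: Mu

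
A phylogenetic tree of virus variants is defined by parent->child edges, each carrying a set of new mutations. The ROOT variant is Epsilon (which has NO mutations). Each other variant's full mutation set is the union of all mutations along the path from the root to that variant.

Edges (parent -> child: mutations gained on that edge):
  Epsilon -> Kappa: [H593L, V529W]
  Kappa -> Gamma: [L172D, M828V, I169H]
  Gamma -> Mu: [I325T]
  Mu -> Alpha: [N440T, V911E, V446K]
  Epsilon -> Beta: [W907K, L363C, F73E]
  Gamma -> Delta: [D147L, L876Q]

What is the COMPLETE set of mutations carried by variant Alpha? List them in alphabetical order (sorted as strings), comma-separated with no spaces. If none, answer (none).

Answer: H593L,I169H,I325T,L172D,M828V,N440T,V446K,V529W,V911E

Derivation:
At Epsilon: gained [] -> total []
At Kappa: gained ['H593L', 'V529W'] -> total ['H593L', 'V529W']
At Gamma: gained ['L172D', 'M828V', 'I169H'] -> total ['H593L', 'I169H', 'L172D', 'M828V', 'V529W']
At Mu: gained ['I325T'] -> total ['H593L', 'I169H', 'I325T', 'L172D', 'M828V', 'V529W']
At Alpha: gained ['N440T', 'V911E', 'V446K'] -> total ['H593L', 'I169H', 'I325T', 'L172D', 'M828V', 'N440T', 'V446K', 'V529W', 'V911E']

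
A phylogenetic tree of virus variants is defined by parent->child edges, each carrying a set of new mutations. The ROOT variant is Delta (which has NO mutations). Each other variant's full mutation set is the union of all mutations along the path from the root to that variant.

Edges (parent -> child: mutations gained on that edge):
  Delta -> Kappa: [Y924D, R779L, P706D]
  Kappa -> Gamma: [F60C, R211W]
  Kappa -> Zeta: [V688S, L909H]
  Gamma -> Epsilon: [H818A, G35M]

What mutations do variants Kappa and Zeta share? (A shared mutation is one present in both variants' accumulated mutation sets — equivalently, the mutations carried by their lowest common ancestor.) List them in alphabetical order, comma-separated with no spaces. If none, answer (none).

Accumulating mutations along path to Kappa:
  At Delta: gained [] -> total []
  At Kappa: gained ['Y924D', 'R779L', 'P706D'] -> total ['P706D', 'R779L', 'Y924D']
Mutations(Kappa) = ['P706D', 'R779L', 'Y924D']
Accumulating mutations along path to Zeta:
  At Delta: gained [] -> total []
  At Kappa: gained ['Y924D', 'R779L', 'P706D'] -> total ['P706D', 'R779L', 'Y924D']
  At Zeta: gained ['V688S', 'L909H'] -> total ['L909H', 'P706D', 'R779L', 'V688S', 'Y924D']
Mutations(Zeta) = ['L909H', 'P706D', 'R779L', 'V688S', 'Y924D']
Intersection: ['P706D', 'R779L', 'Y924D'] ∩ ['L909H', 'P706D', 'R779L', 'V688S', 'Y924D'] = ['P706D', 'R779L', 'Y924D']

Answer: P706D,R779L,Y924D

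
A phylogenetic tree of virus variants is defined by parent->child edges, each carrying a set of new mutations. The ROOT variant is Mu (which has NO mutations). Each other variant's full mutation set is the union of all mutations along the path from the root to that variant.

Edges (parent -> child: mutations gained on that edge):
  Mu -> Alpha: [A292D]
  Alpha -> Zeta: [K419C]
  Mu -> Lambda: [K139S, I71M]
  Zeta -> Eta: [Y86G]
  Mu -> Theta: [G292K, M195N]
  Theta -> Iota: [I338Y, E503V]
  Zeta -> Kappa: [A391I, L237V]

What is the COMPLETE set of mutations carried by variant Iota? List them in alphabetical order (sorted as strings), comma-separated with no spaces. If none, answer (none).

Answer: E503V,G292K,I338Y,M195N

Derivation:
At Mu: gained [] -> total []
At Theta: gained ['G292K', 'M195N'] -> total ['G292K', 'M195N']
At Iota: gained ['I338Y', 'E503V'] -> total ['E503V', 'G292K', 'I338Y', 'M195N']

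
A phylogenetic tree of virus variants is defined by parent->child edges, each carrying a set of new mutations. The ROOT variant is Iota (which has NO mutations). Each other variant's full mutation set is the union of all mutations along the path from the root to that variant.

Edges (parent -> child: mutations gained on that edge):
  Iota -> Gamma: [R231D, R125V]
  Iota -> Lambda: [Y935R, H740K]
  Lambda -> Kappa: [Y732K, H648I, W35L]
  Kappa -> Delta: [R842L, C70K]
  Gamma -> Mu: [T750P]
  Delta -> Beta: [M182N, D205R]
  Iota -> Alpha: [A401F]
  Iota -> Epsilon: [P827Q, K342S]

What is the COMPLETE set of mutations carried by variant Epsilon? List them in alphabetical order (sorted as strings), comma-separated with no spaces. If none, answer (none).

At Iota: gained [] -> total []
At Epsilon: gained ['P827Q', 'K342S'] -> total ['K342S', 'P827Q']

Answer: K342S,P827Q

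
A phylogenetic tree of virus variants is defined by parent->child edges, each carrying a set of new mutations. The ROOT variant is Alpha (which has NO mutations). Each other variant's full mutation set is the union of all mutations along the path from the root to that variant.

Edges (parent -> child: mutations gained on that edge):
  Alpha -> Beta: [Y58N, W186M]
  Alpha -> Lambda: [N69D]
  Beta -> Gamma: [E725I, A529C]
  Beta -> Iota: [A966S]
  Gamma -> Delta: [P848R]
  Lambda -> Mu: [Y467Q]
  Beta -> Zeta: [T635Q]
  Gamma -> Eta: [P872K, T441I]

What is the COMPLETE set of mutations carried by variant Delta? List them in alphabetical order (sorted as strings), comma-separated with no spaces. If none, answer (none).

At Alpha: gained [] -> total []
At Beta: gained ['Y58N', 'W186M'] -> total ['W186M', 'Y58N']
At Gamma: gained ['E725I', 'A529C'] -> total ['A529C', 'E725I', 'W186M', 'Y58N']
At Delta: gained ['P848R'] -> total ['A529C', 'E725I', 'P848R', 'W186M', 'Y58N']

Answer: A529C,E725I,P848R,W186M,Y58N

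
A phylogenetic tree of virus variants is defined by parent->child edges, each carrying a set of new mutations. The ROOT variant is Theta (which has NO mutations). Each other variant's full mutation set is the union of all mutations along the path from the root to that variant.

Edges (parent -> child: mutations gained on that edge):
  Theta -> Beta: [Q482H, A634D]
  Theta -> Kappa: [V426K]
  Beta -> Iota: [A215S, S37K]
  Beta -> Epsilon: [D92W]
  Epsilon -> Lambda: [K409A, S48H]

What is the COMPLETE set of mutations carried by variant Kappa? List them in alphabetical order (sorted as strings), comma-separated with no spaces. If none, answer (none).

At Theta: gained [] -> total []
At Kappa: gained ['V426K'] -> total ['V426K']

Answer: V426K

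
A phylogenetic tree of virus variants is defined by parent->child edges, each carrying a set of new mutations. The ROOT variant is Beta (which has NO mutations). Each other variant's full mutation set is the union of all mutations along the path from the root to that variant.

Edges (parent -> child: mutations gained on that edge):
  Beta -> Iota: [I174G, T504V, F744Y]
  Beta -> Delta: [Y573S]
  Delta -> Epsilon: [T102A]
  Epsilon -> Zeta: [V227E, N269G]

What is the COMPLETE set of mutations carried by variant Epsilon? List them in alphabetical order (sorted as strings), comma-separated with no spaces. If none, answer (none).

Answer: T102A,Y573S

Derivation:
At Beta: gained [] -> total []
At Delta: gained ['Y573S'] -> total ['Y573S']
At Epsilon: gained ['T102A'] -> total ['T102A', 'Y573S']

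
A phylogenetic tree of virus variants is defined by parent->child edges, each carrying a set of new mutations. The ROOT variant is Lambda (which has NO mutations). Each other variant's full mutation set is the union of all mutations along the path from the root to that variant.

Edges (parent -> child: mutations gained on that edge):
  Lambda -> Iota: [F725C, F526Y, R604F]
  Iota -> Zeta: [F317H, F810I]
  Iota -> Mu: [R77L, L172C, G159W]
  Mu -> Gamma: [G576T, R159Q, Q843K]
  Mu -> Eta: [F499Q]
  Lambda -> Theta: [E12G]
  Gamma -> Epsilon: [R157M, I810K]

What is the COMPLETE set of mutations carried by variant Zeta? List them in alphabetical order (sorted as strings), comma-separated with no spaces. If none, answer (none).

Answer: F317H,F526Y,F725C,F810I,R604F

Derivation:
At Lambda: gained [] -> total []
At Iota: gained ['F725C', 'F526Y', 'R604F'] -> total ['F526Y', 'F725C', 'R604F']
At Zeta: gained ['F317H', 'F810I'] -> total ['F317H', 'F526Y', 'F725C', 'F810I', 'R604F']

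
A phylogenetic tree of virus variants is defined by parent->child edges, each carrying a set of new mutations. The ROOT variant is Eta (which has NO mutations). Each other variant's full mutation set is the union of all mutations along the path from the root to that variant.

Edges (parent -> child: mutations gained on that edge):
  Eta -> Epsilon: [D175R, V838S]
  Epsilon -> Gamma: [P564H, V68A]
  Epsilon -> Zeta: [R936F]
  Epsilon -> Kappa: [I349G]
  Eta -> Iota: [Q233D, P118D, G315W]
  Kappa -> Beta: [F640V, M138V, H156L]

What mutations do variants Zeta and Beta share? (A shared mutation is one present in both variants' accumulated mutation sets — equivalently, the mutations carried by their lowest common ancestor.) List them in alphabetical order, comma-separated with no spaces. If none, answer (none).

Answer: D175R,V838S

Derivation:
Accumulating mutations along path to Zeta:
  At Eta: gained [] -> total []
  At Epsilon: gained ['D175R', 'V838S'] -> total ['D175R', 'V838S']
  At Zeta: gained ['R936F'] -> total ['D175R', 'R936F', 'V838S']
Mutations(Zeta) = ['D175R', 'R936F', 'V838S']
Accumulating mutations along path to Beta:
  At Eta: gained [] -> total []
  At Epsilon: gained ['D175R', 'V838S'] -> total ['D175R', 'V838S']
  At Kappa: gained ['I349G'] -> total ['D175R', 'I349G', 'V838S']
  At Beta: gained ['F640V', 'M138V', 'H156L'] -> total ['D175R', 'F640V', 'H156L', 'I349G', 'M138V', 'V838S']
Mutations(Beta) = ['D175R', 'F640V', 'H156L', 'I349G', 'M138V', 'V838S']
Intersection: ['D175R', 'R936F', 'V838S'] ∩ ['D175R', 'F640V', 'H156L', 'I349G', 'M138V', 'V838S'] = ['D175R', 'V838S']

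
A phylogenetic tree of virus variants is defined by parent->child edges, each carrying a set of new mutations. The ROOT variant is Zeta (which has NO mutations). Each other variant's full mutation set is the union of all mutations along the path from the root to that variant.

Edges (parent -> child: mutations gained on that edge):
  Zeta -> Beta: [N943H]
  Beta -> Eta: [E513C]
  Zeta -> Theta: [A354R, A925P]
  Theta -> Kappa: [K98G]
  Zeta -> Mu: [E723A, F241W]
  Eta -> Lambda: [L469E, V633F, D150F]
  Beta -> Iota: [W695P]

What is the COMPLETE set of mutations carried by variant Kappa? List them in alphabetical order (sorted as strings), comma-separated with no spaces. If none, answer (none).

At Zeta: gained [] -> total []
At Theta: gained ['A354R', 'A925P'] -> total ['A354R', 'A925P']
At Kappa: gained ['K98G'] -> total ['A354R', 'A925P', 'K98G']

Answer: A354R,A925P,K98G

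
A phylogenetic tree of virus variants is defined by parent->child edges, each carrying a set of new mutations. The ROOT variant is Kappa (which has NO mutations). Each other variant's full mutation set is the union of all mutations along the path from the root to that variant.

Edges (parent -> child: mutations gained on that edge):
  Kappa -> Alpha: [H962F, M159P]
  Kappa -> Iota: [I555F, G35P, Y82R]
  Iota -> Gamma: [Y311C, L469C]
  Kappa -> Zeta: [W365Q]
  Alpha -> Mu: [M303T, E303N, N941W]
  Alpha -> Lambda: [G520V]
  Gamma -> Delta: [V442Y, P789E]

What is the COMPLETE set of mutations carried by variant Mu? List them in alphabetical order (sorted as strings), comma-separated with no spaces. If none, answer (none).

At Kappa: gained [] -> total []
At Alpha: gained ['H962F', 'M159P'] -> total ['H962F', 'M159P']
At Mu: gained ['M303T', 'E303N', 'N941W'] -> total ['E303N', 'H962F', 'M159P', 'M303T', 'N941W']

Answer: E303N,H962F,M159P,M303T,N941W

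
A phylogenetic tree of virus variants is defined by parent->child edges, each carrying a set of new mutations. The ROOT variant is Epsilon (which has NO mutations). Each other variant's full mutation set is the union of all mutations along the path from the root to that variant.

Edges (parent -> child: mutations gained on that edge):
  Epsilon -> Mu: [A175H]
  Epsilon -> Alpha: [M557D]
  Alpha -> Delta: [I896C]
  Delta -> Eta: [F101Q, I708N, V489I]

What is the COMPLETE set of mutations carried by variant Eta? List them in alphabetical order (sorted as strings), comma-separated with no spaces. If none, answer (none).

At Epsilon: gained [] -> total []
At Alpha: gained ['M557D'] -> total ['M557D']
At Delta: gained ['I896C'] -> total ['I896C', 'M557D']
At Eta: gained ['F101Q', 'I708N', 'V489I'] -> total ['F101Q', 'I708N', 'I896C', 'M557D', 'V489I']

Answer: F101Q,I708N,I896C,M557D,V489I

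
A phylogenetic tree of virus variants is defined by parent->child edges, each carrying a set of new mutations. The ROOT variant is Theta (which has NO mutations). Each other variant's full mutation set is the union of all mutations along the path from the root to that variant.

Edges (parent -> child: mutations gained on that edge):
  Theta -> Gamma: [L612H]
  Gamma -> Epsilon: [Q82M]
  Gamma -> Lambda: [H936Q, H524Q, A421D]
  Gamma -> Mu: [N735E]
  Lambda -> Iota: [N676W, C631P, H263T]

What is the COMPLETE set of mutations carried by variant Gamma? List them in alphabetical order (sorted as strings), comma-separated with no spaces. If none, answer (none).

Answer: L612H

Derivation:
At Theta: gained [] -> total []
At Gamma: gained ['L612H'] -> total ['L612H']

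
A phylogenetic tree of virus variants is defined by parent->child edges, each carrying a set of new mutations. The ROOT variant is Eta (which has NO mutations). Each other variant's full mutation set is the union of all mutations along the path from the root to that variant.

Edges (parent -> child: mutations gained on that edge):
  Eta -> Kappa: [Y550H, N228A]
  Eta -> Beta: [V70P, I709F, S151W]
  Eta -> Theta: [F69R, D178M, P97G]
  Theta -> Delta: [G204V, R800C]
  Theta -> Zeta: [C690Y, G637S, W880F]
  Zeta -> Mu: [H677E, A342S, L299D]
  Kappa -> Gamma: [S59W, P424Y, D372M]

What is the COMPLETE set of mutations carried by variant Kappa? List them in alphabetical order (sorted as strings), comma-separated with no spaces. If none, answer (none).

Answer: N228A,Y550H

Derivation:
At Eta: gained [] -> total []
At Kappa: gained ['Y550H', 'N228A'] -> total ['N228A', 'Y550H']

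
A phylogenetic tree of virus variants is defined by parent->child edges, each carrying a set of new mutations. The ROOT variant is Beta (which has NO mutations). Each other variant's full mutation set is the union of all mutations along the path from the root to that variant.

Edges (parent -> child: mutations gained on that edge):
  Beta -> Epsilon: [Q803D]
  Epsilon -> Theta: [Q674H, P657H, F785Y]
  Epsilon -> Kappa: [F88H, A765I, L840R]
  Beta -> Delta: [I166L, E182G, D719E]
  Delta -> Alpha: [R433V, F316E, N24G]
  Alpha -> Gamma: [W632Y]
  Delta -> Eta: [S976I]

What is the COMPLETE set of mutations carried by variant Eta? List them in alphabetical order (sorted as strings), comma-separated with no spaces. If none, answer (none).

At Beta: gained [] -> total []
At Delta: gained ['I166L', 'E182G', 'D719E'] -> total ['D719E', 'E182G', 'I166L']
At Eta: gained ['S976I'] -> total ['D719E', 'E182G', 'I166L', 'S976I']

Answer: D719E,E182G,I166L,S976I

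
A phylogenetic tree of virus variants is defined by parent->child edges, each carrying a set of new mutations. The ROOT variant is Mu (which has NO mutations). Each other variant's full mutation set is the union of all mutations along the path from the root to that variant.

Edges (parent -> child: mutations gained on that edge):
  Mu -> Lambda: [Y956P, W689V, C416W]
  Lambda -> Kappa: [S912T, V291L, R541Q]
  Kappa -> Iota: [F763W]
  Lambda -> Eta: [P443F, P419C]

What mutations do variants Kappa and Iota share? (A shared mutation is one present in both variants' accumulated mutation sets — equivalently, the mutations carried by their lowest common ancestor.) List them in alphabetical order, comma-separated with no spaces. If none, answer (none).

Answer: C416W,R541Q,S912T,V291L,W689V,Y956P

Derivation:
Accumulating mutations along path to Kappa:
  At Mu: gained [] -> total []
  At Lambda: gained ['Y956P', 'W689V', 'C416W'] -> total ['C416W', 'W689V', 'Y956P']
  At Kappa: gained ['S912T', 'V291L', 'R541Q'] -> total ['C416W', 'R541Q', 'S912T', 'V291L', 'W689V', 'Y956P']
Mutations(Kappa) = ['C416W', 'R541Q', 'S912T', 'V291L', 'W689V', 'Y956P']
Accumulating mutations along path to Iota:
  At Mu: gained [] -> total []
  At Lambda: gained ['Y956P', 'W689V', 'C416W'] -> total ['C416W', 'W689V', 'Y956P']
  At Kappa: gained ['S912T', 'V291L', 'R541Q'] -> total ['C416W', 'R541Q', 'S912T', 'V291L', 'W689V', 'Y956P']
  At Iota: gained ['F763W'] -> total ['C416W', 'F763W', 'R541Q', 'S912T', 'V291L', 'W689V', 'Y956P']
Mutations(Iota) = ['C416W', 'F763W', 'R541Q', 'S912T', 'V291L', 'W689V', 'Y956P']
Intersection: ['C416W', 'R541Q', 'S912T', 'V291L', 'W689V', 'Y956P'] ∩ ['C416W', 'F763W', 'R541Q', 'S912T', 'V291L', 'W689V', 'Y956P'] = ['C416W', 'R541Q', 'S912T', 'V291L', 'W689V', 'Y956P']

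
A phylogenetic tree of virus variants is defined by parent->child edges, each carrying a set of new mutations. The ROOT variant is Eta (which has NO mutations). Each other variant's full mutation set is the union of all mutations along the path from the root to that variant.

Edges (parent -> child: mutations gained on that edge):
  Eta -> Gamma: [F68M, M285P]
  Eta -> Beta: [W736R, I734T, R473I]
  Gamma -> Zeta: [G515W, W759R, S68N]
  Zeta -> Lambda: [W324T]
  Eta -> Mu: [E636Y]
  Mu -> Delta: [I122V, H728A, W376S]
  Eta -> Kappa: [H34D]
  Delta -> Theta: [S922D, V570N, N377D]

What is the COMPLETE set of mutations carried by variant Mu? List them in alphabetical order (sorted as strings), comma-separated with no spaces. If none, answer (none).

At Eta: gained [] -> total []
At Mu: gained ['E636Y'] -> total ['E636Y']

Answer: E636Y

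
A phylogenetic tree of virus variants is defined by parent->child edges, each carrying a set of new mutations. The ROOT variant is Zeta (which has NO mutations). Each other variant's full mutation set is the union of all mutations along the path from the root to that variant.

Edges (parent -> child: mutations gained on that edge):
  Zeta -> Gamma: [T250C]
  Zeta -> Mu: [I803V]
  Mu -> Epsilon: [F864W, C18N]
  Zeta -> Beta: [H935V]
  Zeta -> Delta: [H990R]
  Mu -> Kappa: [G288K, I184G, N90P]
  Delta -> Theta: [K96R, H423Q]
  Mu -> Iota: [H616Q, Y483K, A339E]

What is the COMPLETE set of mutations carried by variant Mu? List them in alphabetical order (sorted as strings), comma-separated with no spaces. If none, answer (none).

At Zeta: gained [] -> total []
At Mu: gained ['I803V'] -> total ['I803V']

Answer: I803V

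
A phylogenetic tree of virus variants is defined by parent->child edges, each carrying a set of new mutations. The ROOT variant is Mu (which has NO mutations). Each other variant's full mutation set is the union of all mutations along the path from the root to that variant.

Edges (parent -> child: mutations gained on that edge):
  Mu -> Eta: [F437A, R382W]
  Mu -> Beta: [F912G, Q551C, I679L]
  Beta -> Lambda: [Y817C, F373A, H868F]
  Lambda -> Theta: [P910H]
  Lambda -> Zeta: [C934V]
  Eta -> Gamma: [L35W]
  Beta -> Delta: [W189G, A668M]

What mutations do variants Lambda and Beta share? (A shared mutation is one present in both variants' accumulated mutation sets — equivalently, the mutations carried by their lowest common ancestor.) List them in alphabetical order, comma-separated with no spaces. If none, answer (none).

Accumulating mutations along path to Lambda:
  At Mu: gained [] -> total []
  At Beta: gained ['F912G', 'Q551C', 'I679L'] -> total ['F912G', 'I679L', 'Q551C']
  At Lambda: gained ['Y817C', 'F373A', 'H868F'] -> total ['F373A', 'F912G', 'H868F', 'I679L', 'Q551C', 'Y817C']
Mutations(Lambda) = ['F373A', 'F912G', 'H868F', 'I679L', 'Q551C', 'Y817C']
Accumulating mutations along path to Beta:
  At Mu: gained [] -> total []
  At Beta: gained ['F912G', 'Q551C', 'I679L'] -> total ['F912G', 'I679L', 'Q551C']
Mutations(Beta) = ['F912G', 'I679L', 'Q551C']
Intersection: ['F373A', 'F912G', 'H868F', 'I679L', 'Q551C', 'Y817C'] ∩ ['F912G', 'I679L', 'Q551C'] = ['F912G', 'I679L', 'Q551C']

Answer: F912G,I679L,Q551C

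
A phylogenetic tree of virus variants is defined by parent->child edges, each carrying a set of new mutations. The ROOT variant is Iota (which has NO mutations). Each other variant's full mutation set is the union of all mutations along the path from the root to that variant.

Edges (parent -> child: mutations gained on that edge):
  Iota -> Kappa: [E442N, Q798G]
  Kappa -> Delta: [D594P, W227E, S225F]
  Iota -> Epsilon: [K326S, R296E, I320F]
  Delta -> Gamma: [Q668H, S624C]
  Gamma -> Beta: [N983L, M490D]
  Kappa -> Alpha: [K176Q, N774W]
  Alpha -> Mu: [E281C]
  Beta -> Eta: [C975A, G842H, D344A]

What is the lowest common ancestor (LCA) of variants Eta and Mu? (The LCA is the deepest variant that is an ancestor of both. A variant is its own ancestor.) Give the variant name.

Answer: Kappa

Derivation:
Path from root to Eta: Iota -> Kappa -> Delta -> Gamma -> Beta -> Eta
  ancestors of Eta: {Iota, Kappa, Delta, Gamma, Beta, Eta}
Path from root to Mu: Iota -> Kappa -> Alpha -> Mu
  ancestors of Mu: {Iota, Kappa, Alpha, Mu}
Common ancestors: {Iota, Kappa}
Walk up from Mu: Mu (not in ancestors of Eta), Alpha (not in ancestors of Eta), Kappa (in ancestors of Eta), Iota (in ancestors of Eta)
Deepest common ancestor (LCA) = Kappa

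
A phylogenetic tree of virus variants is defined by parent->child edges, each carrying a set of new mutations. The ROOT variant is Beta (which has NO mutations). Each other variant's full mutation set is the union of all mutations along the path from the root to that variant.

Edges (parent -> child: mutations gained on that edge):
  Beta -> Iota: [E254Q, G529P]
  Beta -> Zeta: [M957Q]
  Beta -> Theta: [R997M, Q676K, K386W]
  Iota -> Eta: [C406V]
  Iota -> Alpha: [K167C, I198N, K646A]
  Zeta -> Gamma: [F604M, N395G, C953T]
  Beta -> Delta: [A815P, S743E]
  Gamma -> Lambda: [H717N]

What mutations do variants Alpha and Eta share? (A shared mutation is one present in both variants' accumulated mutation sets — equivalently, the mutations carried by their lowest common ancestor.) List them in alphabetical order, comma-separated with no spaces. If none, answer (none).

Answer: E254Q,G529P

Derivation:
Accumulating mutations along path to Alpha:
  At Beta: gained [] -> total []
  At Iota: gained ['E254Q', 'G529P'] -> total ['E254Q', 'G529P']
  At Alpha: gained ['K167C', 'I198N', 'K646A'] -> total ['E254Q', 'G529P', 'I198N', 'K167C', 'K646A']
Mutations(Alpha) = ['E254Q', 'G529P', 'I198N', 'K167C', 'K646A']
Accumulating mutations along path to Eta:
  At Beta: gained [] -> total []
  At Iota: gained ['E254Q', 'G529P'] -> total ['E254Q', 'G529P']
  At Eta: gained ['C406V'] -> total ['C406V', 'E254Q', 'G529P']
Mutations(Eta) = ['C406V', 'E254Q', 'G529P']
Intersection: ['E254Q', 'G529P', 'I198N', 'K167C', 'K646A'] ∩ ['C406V', 'E254Q', 'G529P'] = ['E254Q', 'G529P']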